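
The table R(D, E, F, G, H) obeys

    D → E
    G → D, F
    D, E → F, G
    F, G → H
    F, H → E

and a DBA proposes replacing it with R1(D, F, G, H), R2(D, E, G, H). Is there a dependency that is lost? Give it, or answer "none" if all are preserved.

F, H → E

Check F, H → E: no single fragment contains all of {E, F, H}, and the restricted closure of {F, H} across the fragments never reaches {E}.
D → E is preserved.
G → D, F is preserved.
D, E → F, G is preserved.
F, G → H is preserved.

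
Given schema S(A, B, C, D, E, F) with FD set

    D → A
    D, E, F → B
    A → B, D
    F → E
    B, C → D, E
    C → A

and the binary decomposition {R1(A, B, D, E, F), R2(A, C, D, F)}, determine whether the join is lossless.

Common attributes: R1 ∩ R2 = {A, D, F}.
Closure of {A, D, F}: A → B, D applies, adding B; F → E applies, adding E. So (A, D, F)⁺ = {A, B, D, E, F}.
This closure contains every attribute of R1, so R1 ∩ R2 → R1. The join is lossless.

Yes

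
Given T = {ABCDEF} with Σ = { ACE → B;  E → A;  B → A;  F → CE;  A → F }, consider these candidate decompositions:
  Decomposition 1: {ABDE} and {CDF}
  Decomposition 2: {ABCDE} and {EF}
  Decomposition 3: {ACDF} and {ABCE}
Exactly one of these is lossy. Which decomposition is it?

Decomposition 1

Decomposition 1: common = {D}, closure = {D} → lossy.
Decomposition 2: common = {E}, closure = {ABCEF} → lossless.
Decomposition 3: common = {AC}, closure = {ABCEF} → lossless.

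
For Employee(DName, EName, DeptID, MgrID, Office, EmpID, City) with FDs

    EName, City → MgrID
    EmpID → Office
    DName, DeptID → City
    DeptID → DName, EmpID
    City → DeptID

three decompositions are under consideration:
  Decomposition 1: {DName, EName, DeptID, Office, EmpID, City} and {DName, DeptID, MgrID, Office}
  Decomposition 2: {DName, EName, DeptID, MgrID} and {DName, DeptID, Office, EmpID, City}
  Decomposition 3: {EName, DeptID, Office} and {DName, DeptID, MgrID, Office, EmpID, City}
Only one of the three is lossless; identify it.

Decomposition 1: common = {DName, DeptID, Office}, closure = {DName, DeptID, Office, EmpID, City} → lossy.
Decomposition 2: common = {DName, DeptID}, closure = {DName, DeptID, Office, EmpID, City} → lossless.
Decomposition 3: common = {DeptID, Office}, closure = {DName, DeptID, Office, EmpID, City} → lossy.

Decomposition 2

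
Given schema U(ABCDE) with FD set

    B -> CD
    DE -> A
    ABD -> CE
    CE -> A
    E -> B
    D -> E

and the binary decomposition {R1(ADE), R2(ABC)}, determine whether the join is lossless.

No

Common attributes: R1 ∩ R2 = {A}.
No dependency enlarges {A}, so (A)⁺ = {A}.
The closure contains neither all of R1 = {ADE} nor all of R2 = {ABC}, so the common attributes are not a superkey of either fragment. The join is lossy.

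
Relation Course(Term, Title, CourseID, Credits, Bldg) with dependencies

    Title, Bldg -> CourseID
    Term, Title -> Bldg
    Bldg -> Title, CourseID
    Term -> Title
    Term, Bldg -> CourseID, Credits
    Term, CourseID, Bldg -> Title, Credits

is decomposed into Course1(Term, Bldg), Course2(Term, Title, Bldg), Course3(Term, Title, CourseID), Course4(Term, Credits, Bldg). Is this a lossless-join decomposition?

Chase test. Columns are Term, Title, CourseID, Credits, Bldg; row i has aⱼ where attribute j ∈ Coursei, else bᵢⱼ.
Initial tableau (one row per fragment):
  row 1: a1 b12 b13 b14 a5
  row 2: a1 a2 b23 b24 a5
  row 3: a1 a2 a3 b34 b35
  row 4: a1 b42 b43 a4 a5
Rows 2 and 3 agree on Term, Title; apply Term, Title→Bldg and equate their Bldg entries.
Rows 1 and 2 agree on Bldg; apply Bldg→Title, CourseID and equate their Title, CourseID entries.
Rows 1 and 3 agree on Bldg; apply Bldg→Title, CourseID and equate their Title, CourseID entries.
Rows 1 and 4 agree on Bldg; apply Bldg→Title, CourseID and equate their Title, CourseID entries.
Rows 1 and 2 agree on Term, Bldg; apply Term, Bldg→CourseID, Credits and equate their CourseID, Credits entries.
Rows 1 and 3 agree on Term, Bldg; apply Term, Bldg→CourseID, Credits and equate their CourseID, Credits entries.
Rows 1 and 4 agree on Term, Bldg; apply Term, Bldg→CourseID, Credits and equate their CourseID, Credits entries.
Row 1 is now all distinguished symbols — the join is lossless.

Yes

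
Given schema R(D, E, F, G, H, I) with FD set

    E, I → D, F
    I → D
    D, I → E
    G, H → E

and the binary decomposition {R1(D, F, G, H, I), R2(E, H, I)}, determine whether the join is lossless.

Yes

Common attributes: R1 ∩ R2 = {H, I}.
Closure of {H, I}: I → D applies, adding D; D, I → E applies, adding E; E, I → D, F applies, adding F. So (H, I)⁺ = {D, E, F, H, I}.
This closure contains every attribute of R2, so R1 ∩ R2 → R2. The join is lossless.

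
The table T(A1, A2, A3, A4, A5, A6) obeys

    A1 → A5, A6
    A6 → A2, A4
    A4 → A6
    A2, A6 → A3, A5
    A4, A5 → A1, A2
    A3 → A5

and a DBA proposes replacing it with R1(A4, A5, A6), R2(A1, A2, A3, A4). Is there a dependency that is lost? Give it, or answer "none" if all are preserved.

Check A3 → A5: no single fragment contains all of {A3, A5}, and the restricted closure of {A3} across the fragments never reaches {A5}.
A1 → A5, A6 is preserved.
A6 → A2, A4 is preserved.
A4 → A6 is preserved.
A2, A6 → A3, A5 is preserved.
A4, A5 → A1, A2 is preserved.

A3 → A5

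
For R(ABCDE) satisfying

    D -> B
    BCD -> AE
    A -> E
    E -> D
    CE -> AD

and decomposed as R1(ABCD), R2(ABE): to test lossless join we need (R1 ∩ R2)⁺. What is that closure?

R1 ∩ R2 = {AB}.
A → E applies, adding E
E → D applies, adding D
Closure: {ABDE}.

ABDE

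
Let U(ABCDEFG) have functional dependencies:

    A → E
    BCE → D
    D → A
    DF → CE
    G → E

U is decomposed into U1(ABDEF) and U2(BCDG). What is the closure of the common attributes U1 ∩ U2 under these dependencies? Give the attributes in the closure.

ABDE

U1 ∩ U2 = {BD}.
D → A applies, adding A
A → E applies, adding E
Closure: {ABDE}.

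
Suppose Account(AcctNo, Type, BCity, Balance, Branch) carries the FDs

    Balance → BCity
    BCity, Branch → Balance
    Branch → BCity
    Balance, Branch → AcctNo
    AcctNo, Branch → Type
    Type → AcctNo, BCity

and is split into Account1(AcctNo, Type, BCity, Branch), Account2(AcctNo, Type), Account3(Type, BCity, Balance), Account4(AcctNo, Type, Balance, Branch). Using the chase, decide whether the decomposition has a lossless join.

Chase test. Columns are AcctNo, Type, BCity, Balance, Branch; row i has aⱼ where attribute j ∈ Accounti, else bᵢⱼ.
Initial tableau (one row per fragment):
  row 1: a1 a2 a3 b14 a5
  row 2: a1 a2 b23 b24 b25
  row 3: b31 a2 a3 a4 b35
  row 4: a1 a2 b43 a4 a5
Rows 3 and 4 agree on Balance; apply Balance→BCity and equate their BCity entries.
Rows 1 and 4 agree on BCity, Branch; apply BCity, Branch→Balance and equate their Balance entries.
Rows 1 and 2 agree on Type; apply Type→AcctNo, BCity and equate their AcctNo, BCity entries.
Rows 1 and 3 agree on Type; apply Type→AcctNo, BCity and equate their AcctNo, BCity entries.
Row 1 is now all distinguished symbols — the join is lossless.

Yes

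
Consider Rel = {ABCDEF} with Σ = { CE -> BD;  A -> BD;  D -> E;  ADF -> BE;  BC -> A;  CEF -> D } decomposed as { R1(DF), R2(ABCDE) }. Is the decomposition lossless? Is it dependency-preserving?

lossy but dependency-preserving

Lossless test: (D)⁺ = {DE}, which is a superkey of neither fragment — lossy.
Dependency preservation: ADF → BE; CEF → D are not contained in any single fragment, but the restricted closure of each left-hand side across the fragments still reaches the right-hand side; the remaining FDs each lie inside some fragment. All dependencies are preserved.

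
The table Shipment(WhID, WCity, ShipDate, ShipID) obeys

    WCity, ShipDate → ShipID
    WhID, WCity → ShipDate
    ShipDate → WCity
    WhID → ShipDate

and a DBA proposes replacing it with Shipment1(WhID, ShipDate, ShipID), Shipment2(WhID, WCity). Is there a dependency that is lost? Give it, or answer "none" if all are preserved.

ShipDate → WCity

Check ShipDate → WCity: no single fragment contains all of {WCity, ShipDate}, and the restricted closure of {ShipDate} across the fragments never reaches {WCity}.
WCity, ShipDate → ShipID is preserved.
WhID, WCity → ShipDate is preserved.
WhID → ShipDate is preserved.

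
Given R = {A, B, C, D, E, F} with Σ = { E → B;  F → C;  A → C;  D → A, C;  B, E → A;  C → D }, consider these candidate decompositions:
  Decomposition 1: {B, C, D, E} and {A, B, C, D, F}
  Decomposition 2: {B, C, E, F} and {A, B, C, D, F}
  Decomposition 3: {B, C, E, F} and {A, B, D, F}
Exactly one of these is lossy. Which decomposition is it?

Decomposition 1

Decomposition 1: common = {B, C, D}, closure = {A, B, C, D} → lossy.
Decomposition 2: common = {B, C, F}, closure = {A, B, C, D, F} → lossless.
Decomposition 3: common = {B, F}, closure = {A, B, C, D, F} → lossless.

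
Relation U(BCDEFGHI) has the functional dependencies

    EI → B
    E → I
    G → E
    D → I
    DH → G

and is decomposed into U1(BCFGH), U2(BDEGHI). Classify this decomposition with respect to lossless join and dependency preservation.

Lossless test: (BGH)⁺ = {BEGHI}, which is a superkey of neither fragment — lossy.
Dependency preservation: every FD's attributes lie within a single fragment, so each can be enforced locally — preserved.

lossy but dependency-preserving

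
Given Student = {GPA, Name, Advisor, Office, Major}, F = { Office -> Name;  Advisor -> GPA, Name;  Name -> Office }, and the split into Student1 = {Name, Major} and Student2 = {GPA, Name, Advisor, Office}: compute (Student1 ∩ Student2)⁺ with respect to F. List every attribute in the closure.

Student1 ∩ Student2 = {Name}.
Name → Office applies, adding Office
Closure: {Name, Office}.

Name, Office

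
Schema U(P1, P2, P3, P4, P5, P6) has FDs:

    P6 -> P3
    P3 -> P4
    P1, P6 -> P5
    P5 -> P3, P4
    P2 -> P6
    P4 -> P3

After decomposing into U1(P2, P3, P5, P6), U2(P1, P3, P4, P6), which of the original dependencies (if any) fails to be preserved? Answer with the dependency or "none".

P1, P6 -> P5

Check P1, P6 → P5: no single fragment contains all of {P1, P5, P6}, and the restricted closure of {P1, P6} across the fragments never reaches {P5}.
P6 → P3 is preserved.
P3 → P4 is preserved.
P5 → P3, P4 is preserved.
P2 → P6 is preserved.
P4 → P3 is preserved.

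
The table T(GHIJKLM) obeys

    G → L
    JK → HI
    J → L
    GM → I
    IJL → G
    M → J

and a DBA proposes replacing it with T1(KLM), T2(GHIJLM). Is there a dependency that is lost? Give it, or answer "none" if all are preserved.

Check JK → HI: no single fragment contains all of {HIJK}, and the restricted closure of {JK} across the fragments never reaches {HI}.
G → L is preserved.
J → L is preserved.
GM → I is preserved.
IJL → G is preserved.
M → J is preserved.

JK → HI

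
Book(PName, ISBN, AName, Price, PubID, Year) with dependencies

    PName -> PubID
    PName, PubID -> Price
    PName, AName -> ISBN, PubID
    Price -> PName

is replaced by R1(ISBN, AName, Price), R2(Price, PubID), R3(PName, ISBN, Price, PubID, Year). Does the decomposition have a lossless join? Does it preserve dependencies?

lossy but dependency-preserving

Lossless test (chase): Rows 1 and 2 agree on Price; apply Price→PName and equate their PName entries. Rows 1 and 3 agree on Price; apply Price→PName and equate their PName entries. Rows 1 and 2 agree on PName; apply PName→PubID and equate their PubID entries. No row becomes fully distinguished — the join is lossy.
Dependency preservation: PName, AName → ISBN, PubID is not contained in any single fragment, but the restricted closure of its left-hand side across the fragments still reaches the right-hand side; the remaining FDs each lie inside some fragment. All dependencies are preserved.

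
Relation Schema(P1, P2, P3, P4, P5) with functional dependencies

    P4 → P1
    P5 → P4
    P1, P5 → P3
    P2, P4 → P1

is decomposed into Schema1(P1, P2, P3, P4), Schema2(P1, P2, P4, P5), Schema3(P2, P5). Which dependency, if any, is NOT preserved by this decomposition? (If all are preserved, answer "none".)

P1, P5 → P3

Check P1, P5 → P3: no single fragment contains all of {P1, P3, P5}, and the restricted closure of {P1, P5} across the fragments never reaches {P3}.
P4 → P1 is preserved.
P5 → P4 is preserved.
P2, P4 → P1 is preserved.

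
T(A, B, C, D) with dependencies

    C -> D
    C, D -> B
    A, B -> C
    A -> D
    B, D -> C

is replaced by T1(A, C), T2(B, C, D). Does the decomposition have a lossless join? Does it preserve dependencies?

Lossless test: (C)⁺ = {B, C, D}, which contains all of one fragment — lossless.
Dependency preservation: the restricted closure of {A, B} across the fragments never reaches {C}, so A, B → C cannot be enforced without a join — not preserved.

lossless but not dependency-preserving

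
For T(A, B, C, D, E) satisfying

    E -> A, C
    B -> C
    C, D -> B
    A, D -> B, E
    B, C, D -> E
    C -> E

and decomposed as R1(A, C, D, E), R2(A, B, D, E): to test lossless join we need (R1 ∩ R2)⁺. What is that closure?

A, B, C, D, E

R1 ∩ R2 = {A, D, E}.
E → A, C applies, adding C
C, D → B applies, adding B
Closure: {A, B, C, D, E}.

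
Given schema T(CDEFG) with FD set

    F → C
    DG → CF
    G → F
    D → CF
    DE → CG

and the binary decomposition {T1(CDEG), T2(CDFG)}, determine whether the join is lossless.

Common attributes: T1 ∩ T2 = {CDG}.
Closure of {CDG}: DG → CF applies, adding F. So (CDG)⁺ = {CDFG}.
This closure contains every attribute of T2, so T1 ∩ T2 → T2. The join is lossless.

Yes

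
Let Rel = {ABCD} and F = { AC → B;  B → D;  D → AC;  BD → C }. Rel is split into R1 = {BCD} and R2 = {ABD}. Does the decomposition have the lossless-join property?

Common attributes: R1 ∩ R2 = {BD}.
Closure of {BD}: D → AC applies, adding AC. So (BD)⁺ = {ABCD}.
This closure contains every attribute of R1, so R1 ∩ R2 → R1. The join is lossless.

Yes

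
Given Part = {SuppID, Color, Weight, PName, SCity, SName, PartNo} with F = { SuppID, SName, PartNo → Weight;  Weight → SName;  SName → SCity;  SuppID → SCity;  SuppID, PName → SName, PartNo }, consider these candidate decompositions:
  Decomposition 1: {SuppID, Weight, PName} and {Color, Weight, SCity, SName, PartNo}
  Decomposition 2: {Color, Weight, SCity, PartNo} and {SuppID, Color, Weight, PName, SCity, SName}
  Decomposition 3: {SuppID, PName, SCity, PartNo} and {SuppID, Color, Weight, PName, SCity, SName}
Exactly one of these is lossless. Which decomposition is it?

Decomposition 1: common = {Weight}, closure = {Weight, SCity, SName} → lossy.
Decomposition 2: common = {Color, Weight, SCity}, closure = {Color, Weight, SCity, SName} → lossy.
Decomposition 3: common = {SuppID, PName, SCity}, closure = {SuppID, Weight, PName, SCity, SName, PartNo} → lossless.

Decomposition 3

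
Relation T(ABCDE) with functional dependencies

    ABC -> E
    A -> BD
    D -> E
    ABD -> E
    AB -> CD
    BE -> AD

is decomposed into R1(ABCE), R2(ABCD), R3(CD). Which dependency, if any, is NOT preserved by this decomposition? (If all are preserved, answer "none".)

D -> E

Check D → E: no single fragment contains all of {DE}, and the restricted closure of {D} across the fragments never reaches {E}.
ABC → E is preserved.
A → BD is preserved.
ABD → E is preserved.
AB → CD is preserved.
BE → AD is preserved.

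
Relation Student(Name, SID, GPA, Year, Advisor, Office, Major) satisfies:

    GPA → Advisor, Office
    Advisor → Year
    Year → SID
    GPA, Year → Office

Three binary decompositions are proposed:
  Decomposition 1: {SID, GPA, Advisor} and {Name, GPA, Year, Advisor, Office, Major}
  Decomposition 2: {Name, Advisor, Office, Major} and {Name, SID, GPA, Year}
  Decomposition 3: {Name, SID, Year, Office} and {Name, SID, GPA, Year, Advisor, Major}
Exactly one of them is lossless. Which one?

Decomposition 1

Decomposition 1: common = {GPA, Advisor}, closure = {SID, GPA, Year, Advisor, Office} → lossless.
Decomposition 2: common = {Name}, closure = {Name} → lossy.
Decomposition 3: common = {Name, SID, Year}, closure = {Name, SID, Year} → lossy.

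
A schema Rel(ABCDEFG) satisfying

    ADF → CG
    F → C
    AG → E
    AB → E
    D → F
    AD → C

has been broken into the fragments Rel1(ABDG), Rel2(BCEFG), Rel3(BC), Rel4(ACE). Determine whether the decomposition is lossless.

Chase test. Columns are ABCDEFG; row i has aⱼ where attribute j ∈ Reli, else bᵢⱼ.
Initial tableau (one row per fragment):
  row 1: a1 a2 b13 a4 b15 b16 a7
  row 2: b21 a2 a3 b24 a5 a6 a7
  row 3: b31 a2 a3 b34 b35 b36 b37
  row 4: a1 b42 a3 b44 a5 b46 b47
No row becomes fully distinguished — the join is lossy.

No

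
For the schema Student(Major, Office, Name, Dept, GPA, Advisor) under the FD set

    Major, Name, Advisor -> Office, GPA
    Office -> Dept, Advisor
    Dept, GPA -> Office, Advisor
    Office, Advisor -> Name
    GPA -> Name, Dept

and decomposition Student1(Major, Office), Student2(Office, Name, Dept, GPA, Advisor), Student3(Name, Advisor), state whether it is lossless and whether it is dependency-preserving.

lossy and not dependency-preserving

Lossless test (chase): Rows 1 and 2 agree on Office; apply Office→Dept, Advisor and equate their Dept, Advisor entries. Rows 1 and 2 agree on Office, Advisor; apply Office, Advisor→Name and equate their Name entries. No row becomes fully distinguished — the join is lossy.
Dependency preservation: the restricted closure of {Major, Name, Advisor} across the fragments never reaches {Office, GPA}, so Major, Name, Advisor → Office, GPA cannot be enforced without a join — not preserved.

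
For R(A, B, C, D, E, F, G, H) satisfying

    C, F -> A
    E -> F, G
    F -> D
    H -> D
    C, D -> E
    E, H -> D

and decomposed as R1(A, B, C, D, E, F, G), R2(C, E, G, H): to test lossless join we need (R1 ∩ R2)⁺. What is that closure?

R1 ∩ R2 = {C, E, G}.
E → F, G applies, adding F
F → D applies, adding D
C, F → A applies, adding A
Closure: {A, C, D, E, F, G}.

A, C, D, E, F, G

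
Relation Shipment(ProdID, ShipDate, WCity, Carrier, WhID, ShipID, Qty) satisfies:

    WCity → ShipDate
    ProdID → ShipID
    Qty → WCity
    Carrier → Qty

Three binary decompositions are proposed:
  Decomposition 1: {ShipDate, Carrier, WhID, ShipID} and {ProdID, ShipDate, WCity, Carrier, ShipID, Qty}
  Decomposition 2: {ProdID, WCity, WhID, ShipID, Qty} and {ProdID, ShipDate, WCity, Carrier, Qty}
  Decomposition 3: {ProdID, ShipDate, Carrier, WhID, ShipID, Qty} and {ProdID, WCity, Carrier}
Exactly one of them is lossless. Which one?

Decomposition 3

Decomposition 1: common = {ShipDate, Carrier, ShipID}, closure = {ShipDate, WCity, Carrier, ShipID, Qty} → lossy.
Decomposition 2: common = {ProdID, WCity, Qty}, closure = {ProdID, ShipDate, WCity, ShipID, Qty} → lossy.
Decomposition 3: common = {ProdID, Carrier}, closure = {ProdID, ShipDate, WCity, Carrier, ShipID, Qty} → lossless.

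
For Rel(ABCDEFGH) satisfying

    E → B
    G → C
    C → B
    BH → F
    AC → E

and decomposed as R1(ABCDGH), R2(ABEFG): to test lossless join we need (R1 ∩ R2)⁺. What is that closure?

ABCEG

R1 ∩ R2 = {ABG}.
G → C applies, adding C
AC → E applies, adding E
Closure: {ABCEG}.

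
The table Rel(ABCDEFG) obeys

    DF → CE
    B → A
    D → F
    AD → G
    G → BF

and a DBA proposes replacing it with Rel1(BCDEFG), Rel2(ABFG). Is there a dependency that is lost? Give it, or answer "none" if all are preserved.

AD → G

Check AD → G: no single fragment contains all of {ADG}, and the restricted closure of {AD} across the fragments never reaches {G}.
DF → CE is preserved.
B → A is preserved.
D → F is preserved.
G → BF is preserved.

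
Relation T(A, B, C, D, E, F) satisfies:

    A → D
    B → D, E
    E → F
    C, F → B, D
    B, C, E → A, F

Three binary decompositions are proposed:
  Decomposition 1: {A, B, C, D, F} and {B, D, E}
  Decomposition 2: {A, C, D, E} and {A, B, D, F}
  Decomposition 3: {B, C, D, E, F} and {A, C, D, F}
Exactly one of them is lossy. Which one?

Decomposition 2

Decomposition 1: common = {B, D}, closure = {B, D, E, F} → lossless.
Decomposition 2: common = {A, D}, closure = {A, D} → lossy.
Decomposition 3: common = {C, D, F}, closure = {A, B, C, D, E, F} → lossless.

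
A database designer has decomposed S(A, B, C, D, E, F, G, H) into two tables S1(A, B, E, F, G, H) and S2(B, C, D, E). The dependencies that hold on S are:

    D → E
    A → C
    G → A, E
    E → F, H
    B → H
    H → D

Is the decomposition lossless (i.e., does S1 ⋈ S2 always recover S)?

Common attributes: S1 ∩ S2 = {B, E}.
Closure of {B, E}: E → F, H applies, adding F, H; H → D applies, adding D. So (B, E)⁺ = {B, D, E, F, H}.
The closure contains neither all of S1 = {A, B, E, F, G, H} nor all of S2 = {B, C, D, E}, so the common attributes are not a superkey of either fragment. The join is lossy.

No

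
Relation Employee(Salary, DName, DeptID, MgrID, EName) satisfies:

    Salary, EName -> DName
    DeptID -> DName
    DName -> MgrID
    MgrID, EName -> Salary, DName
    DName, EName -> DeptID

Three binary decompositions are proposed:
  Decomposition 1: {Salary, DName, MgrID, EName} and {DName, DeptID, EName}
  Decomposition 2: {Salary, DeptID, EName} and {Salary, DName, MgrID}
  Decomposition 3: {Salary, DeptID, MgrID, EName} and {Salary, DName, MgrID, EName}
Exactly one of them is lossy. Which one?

Decomposition 2

Decomposition 1: common = {DName, EName}, closure = {Salary, DName, DeptID, MgrID, EName} → lossless.
Decomposition 2: common = {Salary}, closure = {Salary} → lossy.
Decomposition 3: common = {Salary, MgrID, EName}, closure = {Salary, DName, DeptID, MgrID, EName} → lossless.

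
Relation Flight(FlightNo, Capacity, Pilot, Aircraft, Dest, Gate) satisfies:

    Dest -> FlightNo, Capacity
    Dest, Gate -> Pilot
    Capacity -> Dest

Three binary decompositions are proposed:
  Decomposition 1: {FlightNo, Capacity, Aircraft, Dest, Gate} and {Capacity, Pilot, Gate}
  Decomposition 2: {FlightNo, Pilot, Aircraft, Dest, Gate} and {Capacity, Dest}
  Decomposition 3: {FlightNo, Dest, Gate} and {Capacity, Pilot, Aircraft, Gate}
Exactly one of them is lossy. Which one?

Decomposition 3

Decomposition 1: common = {Capacity, Gate}, closure = {FlightNo, Capacity, Pilot, Dest, Gate} → lossless.
Decomposition 2: common = {Dest}, closure = {FlightNo, Capacity, Dest} → lossless.
Decomposition 3: common = {Gate}, closure = {Gate} → lossy.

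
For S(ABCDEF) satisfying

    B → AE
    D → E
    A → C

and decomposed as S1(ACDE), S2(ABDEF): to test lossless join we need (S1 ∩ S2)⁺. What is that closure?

ACDE

S1 ∩ S2 = {ADE}.
A → C applies, adding C
Closure: {ACDE}.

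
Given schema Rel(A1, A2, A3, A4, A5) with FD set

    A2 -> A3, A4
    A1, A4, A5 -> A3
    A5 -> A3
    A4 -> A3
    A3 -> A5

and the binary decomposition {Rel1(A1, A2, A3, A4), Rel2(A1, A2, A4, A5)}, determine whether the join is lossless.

Common attributes: Rel1 ∩ Rel2 = {A1, A2, A4}.
Closure of {A1, A2, A4}: A2 → A3, A4 applies, adding A3; A3 → A5 applies, adding A5. So (A1, A2, A4)⁺ = {A1, A2, A3, A4, A5}.
This closure contains every attribute of Rel1, so Rel1 ∩ Rel2 → Rel1. The join is lossless.

Yes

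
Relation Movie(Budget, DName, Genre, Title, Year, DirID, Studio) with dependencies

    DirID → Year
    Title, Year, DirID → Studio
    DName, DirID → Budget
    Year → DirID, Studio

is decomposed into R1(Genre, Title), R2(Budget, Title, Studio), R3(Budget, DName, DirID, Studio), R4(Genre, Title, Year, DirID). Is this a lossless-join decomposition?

Chase test. Columns are Budget, DName, Genre, Title, Year, DirID, Studio; row i has aⱼ where attribute j ∈ Ri, else bᵢⱼ.
Initial tableau (one row per fragment):
  row 1: b11 b12 a3 a4 b15 b16 b17
  row 2: a1 b22 b23 a4 b25 b26 a7
  row 3: a1 a2 b33 b34 b35 a6 a7
  row 4: b41 b42 a3 a4 a5 a6 b47
Rows 3 and 4 agree on DirID; apply DirID→Year and equate their Year entries.
Rows 3 and 4 agree on Year; apply Year→DirID, Studio and equate their DirID, Studio entries.
No row becomes fully distinguished — the join is lossy.

No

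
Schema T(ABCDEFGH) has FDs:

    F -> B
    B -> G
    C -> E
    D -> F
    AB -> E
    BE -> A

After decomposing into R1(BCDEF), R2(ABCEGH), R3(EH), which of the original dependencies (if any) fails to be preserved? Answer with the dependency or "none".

F → B lies within R1.
B → G lies within R2.
C → E lies within R1.
D → F lies within R1.
AB → E lies within R2.
BE → A lies within R2.
Every dependency is enforceable on the fragments, so the decomposition is dependency-preserving.

none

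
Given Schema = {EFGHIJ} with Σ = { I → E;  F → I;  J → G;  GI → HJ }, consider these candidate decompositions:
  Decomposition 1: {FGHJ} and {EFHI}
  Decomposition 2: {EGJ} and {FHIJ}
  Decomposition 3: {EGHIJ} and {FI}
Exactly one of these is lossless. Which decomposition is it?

Decomposition 1

Decomposition 1: common = {FH}, closure = {EFHI} → lossless.
Decomposition 2: common = {J}, closure = {GJ} → lossy.
Decomposition 3: common = {I}, closure = {EI} → lossy.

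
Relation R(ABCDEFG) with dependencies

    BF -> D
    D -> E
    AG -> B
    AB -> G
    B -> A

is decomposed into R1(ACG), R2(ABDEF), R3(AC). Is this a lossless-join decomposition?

Chase test. Columns are ABCDEFG; row i has aⱼ where attribute j ∈ Ri, else bᵢⱼ.
Initial tableau (one row per fragment):
  row 1: a1 b12 a3 b14 b15 b16 a7
  row 2: a1 a2 b23 a4 a5 a6 b27
  row 3: a1 b32 a3 b34 b35 b36 b37
No row becomes fully distinguished — the join is lossy.

No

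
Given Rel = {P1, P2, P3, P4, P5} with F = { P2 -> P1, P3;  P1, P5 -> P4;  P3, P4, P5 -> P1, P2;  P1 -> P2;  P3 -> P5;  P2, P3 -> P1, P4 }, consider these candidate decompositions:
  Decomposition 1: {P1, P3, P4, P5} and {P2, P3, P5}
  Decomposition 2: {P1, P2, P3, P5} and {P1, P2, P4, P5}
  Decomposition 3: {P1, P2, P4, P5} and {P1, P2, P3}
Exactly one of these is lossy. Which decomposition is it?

Decomposition 1

Decomposition 1: common = {P3, P5}, closure = {P3, P5} → lossy.
Decomposition 2: common = {P1, P2, P5}, closure = {P1, P2, P3, P4, P5} → lossless.
Decomposition 3: common = {P1, P2}, closure = {P1, P2, P3, P4, P5} → lossless.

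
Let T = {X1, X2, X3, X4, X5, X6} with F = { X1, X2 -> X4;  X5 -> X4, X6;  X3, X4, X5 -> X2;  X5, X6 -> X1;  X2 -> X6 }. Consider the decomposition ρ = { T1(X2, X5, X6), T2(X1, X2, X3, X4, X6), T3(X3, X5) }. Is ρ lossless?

No

Chase test. Columns are X1, X2, X3, X4, X5, X6; row i has aⱼ where attribute j ∈ Ti, else bᵢⱼ.
Initial tableau (one row per fragment):
  row 1: b11 a2 b13 b14 a5 a6
  row 2: a1 a2 a3 a4 b25 a6
  row 3: b31 b32 a3 b34 a5 b36
Rows 1 and 3 agree on X5; apply X5→X4, X6 and equate their X4, X6 entries.
Rows 1 and 3 agree on X5, X6; apply X5, X6→X1 and equate their X1 entries.
No row becomes fully distinguished — the join is lossy.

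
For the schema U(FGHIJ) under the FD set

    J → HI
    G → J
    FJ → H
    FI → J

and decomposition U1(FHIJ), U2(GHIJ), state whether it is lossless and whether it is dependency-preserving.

lossy but dependency-preserving

Lossless test: (HIJ)⁺ = {HIJ}, which is a superkey of neither fragment — lossy.
Dependency preservation: every FD's attributes lie within a single fragment, so each can be enforced locally — preserved.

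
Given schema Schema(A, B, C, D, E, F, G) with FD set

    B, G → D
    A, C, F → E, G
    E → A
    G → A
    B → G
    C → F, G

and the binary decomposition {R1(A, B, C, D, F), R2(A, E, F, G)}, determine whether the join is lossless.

No

Common attributes: R1 ∩ R2 = {A, F}.
No dependency enlarges {A, F}, so (A, F)⁺ = {A, F}.
The closure contains neither all of R1 = {A, B, C, D, F} nor all of R2 = {A, E, F, G}, so the common attributes are not a superkey of either fragment. The join is lossy.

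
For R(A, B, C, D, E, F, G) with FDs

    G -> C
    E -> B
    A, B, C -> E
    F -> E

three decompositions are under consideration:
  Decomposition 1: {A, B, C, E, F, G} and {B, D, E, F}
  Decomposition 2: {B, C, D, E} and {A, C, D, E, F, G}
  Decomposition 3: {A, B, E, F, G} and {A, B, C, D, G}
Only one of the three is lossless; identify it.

Decomposition 2

Decomposition 1: common = {B, E, F}, closure = {B, E, F} → lossy.
Decomposition 2: common = {C, D, E}, closure = {B, C, D, E} → lossless.
Decomposition 3: common = {A, B, G}, closure = {A, B, C, E, G} → lossy.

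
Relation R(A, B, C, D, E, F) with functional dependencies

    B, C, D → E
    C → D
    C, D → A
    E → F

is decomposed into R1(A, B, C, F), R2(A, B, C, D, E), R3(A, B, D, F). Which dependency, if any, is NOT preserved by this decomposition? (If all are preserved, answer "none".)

Check E → F: no single fragment contains all of {E, F}, and the restricted closure of {E} across the fragments never reaches {F}.
B, C, D → E is preserved.
C → D is preserved.
C, D → A is preserved.

E → F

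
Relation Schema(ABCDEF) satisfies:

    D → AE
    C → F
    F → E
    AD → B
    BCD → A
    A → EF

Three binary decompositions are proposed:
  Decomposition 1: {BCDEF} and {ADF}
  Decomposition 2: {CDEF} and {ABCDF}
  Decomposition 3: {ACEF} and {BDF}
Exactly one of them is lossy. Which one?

Decomposition 3

Decomposition 1: common = {DF}, closure = {ABDEF} → lossless.
Decomposition 2: common = {CDF}, closure = {ABCDEF} → lossless.
Decomposition 3: common = {F}, closure = {EF} → lossy.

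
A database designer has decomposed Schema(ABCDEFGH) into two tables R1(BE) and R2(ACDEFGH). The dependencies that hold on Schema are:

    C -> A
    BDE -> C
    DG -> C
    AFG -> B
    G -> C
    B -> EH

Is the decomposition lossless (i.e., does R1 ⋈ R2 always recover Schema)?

No

Common attributes: R1 ∩ R2 = {E}.
No dependency enlarges {E}, so (E)⁺ = {E}.
The closure contains neither all of R1 = {BE} nor all of R2 = {ACDEFGH}, so the common attributes are not a superkey of either fragment. The join is lossy.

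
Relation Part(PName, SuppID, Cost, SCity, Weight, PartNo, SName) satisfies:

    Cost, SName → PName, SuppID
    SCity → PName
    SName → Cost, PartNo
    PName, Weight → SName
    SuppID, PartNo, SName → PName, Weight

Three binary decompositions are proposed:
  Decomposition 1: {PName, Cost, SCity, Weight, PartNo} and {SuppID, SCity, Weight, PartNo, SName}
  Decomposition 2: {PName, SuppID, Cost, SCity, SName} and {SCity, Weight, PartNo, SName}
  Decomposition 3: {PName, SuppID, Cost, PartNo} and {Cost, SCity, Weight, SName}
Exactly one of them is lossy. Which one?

Decomposition 1: common = {SCity, Weight, PartNo}, closure = {PName, SuppID, Cost, SCity, Weight, PartNo, SName} → lossless.
Decomposition 2: common = {SCity, SName}, closure = {PName, SuppID, Cost, SCity, Weight, PartNo, SName} → lossless.
Decomposition 3: common = {Cost}, closure = {Cost} → lossy.

Decomposition 3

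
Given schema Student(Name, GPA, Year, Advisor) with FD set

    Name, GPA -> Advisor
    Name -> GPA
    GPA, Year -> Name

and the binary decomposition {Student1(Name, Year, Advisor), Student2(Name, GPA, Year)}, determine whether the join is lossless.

Yes

Common attributes: Student1 ∩ Student2 = {Name, Year}.
Closure of {Name, Year}: Name → GPA applies, adding GPA; Name, GPA → Advisor applies, adding Advisor. So (Name, Year)⁺ = {Name, GPA, Year, Advisor}.
This closure contains every attribute of Student1, so Student1 ∩ Student2 → Student1. The join is lossless.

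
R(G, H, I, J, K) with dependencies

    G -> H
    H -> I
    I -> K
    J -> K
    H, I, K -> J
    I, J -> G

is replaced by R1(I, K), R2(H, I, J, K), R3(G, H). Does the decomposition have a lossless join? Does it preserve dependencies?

Lossless test (chase): Rows 2 and 3 agree on H; apply H→I and equate their I entries. Rows 1 and 3 agree on I; apply I→K and equate their K entries. Rows 2 and 3 agree on H, I, K; apply H, I, K→J and equate their J entries. Rows 2 and 3 agree on I, J; apply I, J→G and equate their G entries. Row 2 is now all distinguished symbols — the join is lossless.
Dependency preservation: I, J → G is not contained in any single fragment, but the restricted closure of its left-hand side across the fragments still reaches the right-hand side; the remaining FDs each lie inside some fragment. All dependencies are preserved.

lossless and dependency-preserving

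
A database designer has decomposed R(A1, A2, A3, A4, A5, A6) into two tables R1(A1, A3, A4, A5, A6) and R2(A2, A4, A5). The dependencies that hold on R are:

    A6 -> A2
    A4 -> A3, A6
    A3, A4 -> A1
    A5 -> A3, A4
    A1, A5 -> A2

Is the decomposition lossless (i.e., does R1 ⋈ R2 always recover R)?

Common attributes: R1 ∩ R2 = {A4, A5}.
Closure of {A4, A5}: A4 → A3, A6 applies, adding A3, A6; A3, A4 → A1 applies, adding A1; A1, A5 → A2 applies, adding A2. So (A4, A5)⁺ = {A1, A2, A3, A4, A5, A6}.
This closure contains every attribute of R1, so R1 ∩ R2 → R1. The join is lossless.

Yes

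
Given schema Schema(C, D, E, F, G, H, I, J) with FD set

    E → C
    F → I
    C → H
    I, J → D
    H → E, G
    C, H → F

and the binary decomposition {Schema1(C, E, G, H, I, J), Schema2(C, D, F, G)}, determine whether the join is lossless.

No

Common attributes: Schema1 ∩ Schema2 = {C, G}.
Closure of {C, G}: C → H applies, adding H; H → E, G applies, adding E; C, H → F applies, adding F; F → I applies, adding I. So (C, G)⁺ = {C, E, F, G, H, I}.
The closure contains neither all of Schema1 = {C, E, G, H, I, J} nor all of Schema2 = {C, D, F, G}, so the common attributes are not a superkey of either fragment. The join is lossy.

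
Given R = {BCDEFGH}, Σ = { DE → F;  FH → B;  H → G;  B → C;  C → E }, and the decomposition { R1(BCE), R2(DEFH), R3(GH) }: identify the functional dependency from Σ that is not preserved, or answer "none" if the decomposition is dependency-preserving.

FH → B

Check FH → B: no single fragment contains all of {BFH}, and the restricted closure of {FH} across the fragments never reaches {B}.
DE → F is preserved.
H → G is preserved.
B → C is preserved.
C → E is preserved.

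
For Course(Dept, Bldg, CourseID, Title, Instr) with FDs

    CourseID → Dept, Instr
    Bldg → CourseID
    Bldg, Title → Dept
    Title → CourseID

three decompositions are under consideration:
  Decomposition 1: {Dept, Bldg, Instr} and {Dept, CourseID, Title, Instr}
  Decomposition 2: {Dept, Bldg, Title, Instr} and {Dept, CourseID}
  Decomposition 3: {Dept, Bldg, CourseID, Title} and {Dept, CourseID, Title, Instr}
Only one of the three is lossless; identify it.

Decomposition 3

Decomposition 1: common = {Dept, Instr}, closure = {Dept, Instr} → lossy.
Decomposition 2: common = {Dept}, closure = {Dept} → lossy.
Decomposition 3: common = {Dept, CourseID, Title}, closure = {Dept, CourseID, Title, Instr} → lossless.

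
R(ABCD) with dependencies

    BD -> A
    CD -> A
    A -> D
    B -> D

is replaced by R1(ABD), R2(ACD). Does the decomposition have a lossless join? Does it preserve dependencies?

lossy but dependency-preserving

Lossless test: (AD)⁺ = {AD}, which is a superkey of neither fragment — lossy.
Dependency preservation: every FD's attributes lie within a single fragment, so each can be enforced locally — preserved.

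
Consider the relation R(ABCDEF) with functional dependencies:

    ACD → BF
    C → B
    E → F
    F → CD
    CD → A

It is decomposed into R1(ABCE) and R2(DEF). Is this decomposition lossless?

Common attributes: R1 ∩ R2 = {E}.
Closure of {E}: E → F applies, adding F; F → CD applies, adding CD; CD → A applies, adding A; ACD → BF applies, adding B. So (E)⁺ = {ABCDEF}.
This closure contains every attribute of R1, so R1 ∩ R2 → R1. The join is lossless.

Yes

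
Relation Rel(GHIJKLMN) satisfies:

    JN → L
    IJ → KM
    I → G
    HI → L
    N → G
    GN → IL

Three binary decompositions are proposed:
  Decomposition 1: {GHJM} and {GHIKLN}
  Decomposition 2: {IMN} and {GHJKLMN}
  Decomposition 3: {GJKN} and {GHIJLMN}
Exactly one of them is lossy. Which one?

Decomposition 1

Decomposition 1: common = {GH}, closure = {GH} → lossy.
Decomposition 2: common = {MN}, closure = {GILMN} → lossless.
Decomposition 3: common = {GJN}, closure = {GIJKLMN} → lossless.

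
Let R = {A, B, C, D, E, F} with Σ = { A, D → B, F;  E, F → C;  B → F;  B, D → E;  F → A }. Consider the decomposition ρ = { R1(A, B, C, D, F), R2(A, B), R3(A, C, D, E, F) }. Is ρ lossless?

Chase test. Columns are A, B, C, D, E, F; row i has aⱼ where attribute j ∈ Ri, else bᵢⱼ.
Initial tableau (one row per fragment):
  row 1: a1 a2 a3 a4 b15 a6
  row 2: a1 a2 b23 b24 b25 b26
  row 3: a1 b32 a3 a4 a5 a6
Rows 1 and 3 agree on A, D; apply A, D→B, F and equate their B, F entries.
Rows 1 and 2 agree on B; apply B→F and equate their F entries.
Rows 1 and 3 agree on B, D; apply B, D→E and equate their E entries.
Row 1 is now all distinguished symbols — the join is lossless.

Yes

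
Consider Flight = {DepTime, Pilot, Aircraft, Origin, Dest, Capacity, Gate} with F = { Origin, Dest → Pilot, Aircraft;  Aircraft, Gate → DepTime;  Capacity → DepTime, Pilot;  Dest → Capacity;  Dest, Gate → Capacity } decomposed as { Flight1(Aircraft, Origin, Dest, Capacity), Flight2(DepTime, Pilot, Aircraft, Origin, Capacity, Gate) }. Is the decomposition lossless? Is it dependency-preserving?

lossy but dependency-preserving

Lossless test: (Aircraft, Origin, Capacity)⁺ = {DepTime, Pilot, Aircraft, Origin, Capacity}, which is a superkey of neither fragment — lossy.
Dependency preservation: Origin, Dest → Pilot, Aircraft; Dest, Gate → Capacity are not contained in any single fragment, but the restricted closure of each left-hand side across the fragments still reaches the right-hand side; the remaining FDs each lie inside some fragment. All dependencies are preserved.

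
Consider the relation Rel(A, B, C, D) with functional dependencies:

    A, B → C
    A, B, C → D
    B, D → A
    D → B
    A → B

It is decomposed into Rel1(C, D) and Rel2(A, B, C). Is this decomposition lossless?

No

Common attributes: Rel1 ∩ Rel2 = {C}.
No dependency enlarges {C}, so (C)⁺ = {C}.
The closure contains neither all of Rel1 = {C, D} nor all of Rel2 = {A, B, C}, so the common attributes are not a superkey of either fragment. The join is lossy.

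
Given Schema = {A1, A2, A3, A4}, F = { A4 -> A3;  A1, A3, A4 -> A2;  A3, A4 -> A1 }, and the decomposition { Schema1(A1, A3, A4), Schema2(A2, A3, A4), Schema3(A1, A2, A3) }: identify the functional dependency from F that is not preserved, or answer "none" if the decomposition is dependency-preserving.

none

A4 → A3 lies within Schema1.
A1, A3, A4 → A2: restricted closure across fragments reaches A2.
A3, A4 → A1 lies within Schema1.
Every dependency is enforceable on the fragments, so the decomposition is dependency-preserving.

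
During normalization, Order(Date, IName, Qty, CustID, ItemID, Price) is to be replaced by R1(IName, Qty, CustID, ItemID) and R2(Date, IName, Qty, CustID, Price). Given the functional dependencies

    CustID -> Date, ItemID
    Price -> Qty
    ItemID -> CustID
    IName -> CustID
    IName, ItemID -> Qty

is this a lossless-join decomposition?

Common attributes: R1 ∩ R2 = {IName, Qty, CustID}.
Closure of {IName, Qty, CustID}: CustID → Date, ItemID applies, adding Date, ItemID. So (IName, Qty, CustID)⁺ = {Date, IName, Qty, CustID, ItemID}.
This closure contains every attribute of R1, so R1 ∩ R2 → R1. The join is lossless.

Yes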